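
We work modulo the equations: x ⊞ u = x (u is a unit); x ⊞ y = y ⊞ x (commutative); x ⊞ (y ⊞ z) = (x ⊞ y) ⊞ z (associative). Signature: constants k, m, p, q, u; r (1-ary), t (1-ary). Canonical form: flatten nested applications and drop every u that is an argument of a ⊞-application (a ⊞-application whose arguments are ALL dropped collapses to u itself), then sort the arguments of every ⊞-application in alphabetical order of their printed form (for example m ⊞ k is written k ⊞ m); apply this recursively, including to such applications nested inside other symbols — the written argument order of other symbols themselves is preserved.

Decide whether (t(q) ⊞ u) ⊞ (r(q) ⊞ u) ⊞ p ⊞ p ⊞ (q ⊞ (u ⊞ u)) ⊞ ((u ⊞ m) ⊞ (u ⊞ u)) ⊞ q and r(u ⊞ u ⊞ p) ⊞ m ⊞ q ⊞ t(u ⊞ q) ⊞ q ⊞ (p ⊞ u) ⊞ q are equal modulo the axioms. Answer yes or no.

Left:  (t(q) ⊞ u) ⊞ (r(q) ⊞ u) ⊞ p ⊞ p ⊞ (q ⊞ (u ⊞ u)) ⊞ ((u ⊞ m) ⊞ (u ⊞ u)) ⊞ q
  Un-nest:  t(q) ⊞ u ⊞ r(q) ⊞ u ⊞ p ⊞ p ⊞ q ⊞ u ⊞ u ⊞ u ⊞ m ⊞ u ⊞ u ⊞ q
  Unit:  drop u (×7)
  Sort:  m ⊞ p ⊞ p ⊞ q ⊞ q ⊞ r(q) ⊞ t(q)
Right:  r(u ⊞ u ⊞ p) ⊞ m ⊞ q ⊞ t(u ⊞ q) ⊞ q ⊞ (p ⊞ u) ⊞ q
  Merge nested applications:  r(u ⊞ u ⊞ p) ⊞ m ⊞ q ⊞ t(u ⊞ q) ⊞ q ⊞ p ⊞ u ⊞ q
  Canonicalize subterm:  r(u ⊞ u ⊞ p)  →  r(p)
  Canonicalize subterm:  t(u ⊞ q)  →  t(q)
  Unit:  drop u
  Sort arguments:  m ⊞ p ⊞ q ⊞ q ⊞ q ⊞ r(p) ⊞ t(q)

Answer: no — m ⊞ p ⊞ p ⊞ q ⊞ q ⊞ r(q) ⊞ t(q) vs m ⊞ p ⊞ q ⊞ q ⊞ q ⊞ r(p) ⊞ t(q)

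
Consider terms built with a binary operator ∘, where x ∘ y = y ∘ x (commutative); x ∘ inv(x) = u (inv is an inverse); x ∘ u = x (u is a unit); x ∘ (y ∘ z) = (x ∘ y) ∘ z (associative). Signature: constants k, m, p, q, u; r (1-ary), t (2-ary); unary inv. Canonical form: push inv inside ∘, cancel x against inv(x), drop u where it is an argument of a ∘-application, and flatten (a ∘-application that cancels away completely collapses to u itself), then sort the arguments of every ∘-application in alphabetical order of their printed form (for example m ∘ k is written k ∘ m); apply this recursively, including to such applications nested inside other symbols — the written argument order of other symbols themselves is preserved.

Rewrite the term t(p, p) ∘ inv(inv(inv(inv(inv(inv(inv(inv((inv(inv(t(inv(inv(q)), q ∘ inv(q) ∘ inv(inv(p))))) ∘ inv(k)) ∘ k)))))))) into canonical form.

Push inv inside:  distribute inv over ∘ and collapse double inv
Inverses cancel:  k cancels
Collect terms:  t(p, p) ∘ t(q, p)

Answer: t(p, p) ∘ t(q, p)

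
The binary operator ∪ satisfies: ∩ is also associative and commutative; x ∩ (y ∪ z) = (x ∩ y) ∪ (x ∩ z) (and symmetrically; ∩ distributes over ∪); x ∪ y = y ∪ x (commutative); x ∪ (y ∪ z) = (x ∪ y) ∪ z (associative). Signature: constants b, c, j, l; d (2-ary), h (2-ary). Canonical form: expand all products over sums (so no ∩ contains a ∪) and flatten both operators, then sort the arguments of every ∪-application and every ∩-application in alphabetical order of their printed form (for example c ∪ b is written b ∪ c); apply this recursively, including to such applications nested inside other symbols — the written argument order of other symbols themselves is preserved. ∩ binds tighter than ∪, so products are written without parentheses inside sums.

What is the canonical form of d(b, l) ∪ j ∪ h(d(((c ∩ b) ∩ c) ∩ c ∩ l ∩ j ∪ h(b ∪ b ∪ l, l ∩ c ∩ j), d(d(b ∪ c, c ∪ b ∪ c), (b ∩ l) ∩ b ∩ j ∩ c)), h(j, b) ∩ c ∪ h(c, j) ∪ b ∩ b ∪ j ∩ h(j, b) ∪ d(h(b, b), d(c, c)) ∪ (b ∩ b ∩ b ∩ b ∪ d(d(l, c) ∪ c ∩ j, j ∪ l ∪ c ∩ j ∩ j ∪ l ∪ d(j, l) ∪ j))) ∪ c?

Merge nested applications:  d(b, l) ∪ j ∪ h(d(b ∩ c ∩ c ∩ c ∩ j ∩ l ∪ h(b ∪ b ∪ l, c ∩ j ∩ l), d(d(b ∪ c, b ∪ c ∪ c), b ∩ b ∩ c ∩ j ∩ l)), b ∩ b ∪ b ∩ b ∩ b ∩ b ∪ c ∩ h(j, b) ∪ d(c ∩ j ∪ d(l, c), c ∩ j ∩ j ∪ d(j, l) ∪ j ∪ j ∪ l ∪ l) ∪ d(h(b, b), d(c, c)) ∪ h(c, j) ∪ h(j, b) ∩ j) ∪ c
Sort arguments:  c ∪ d(b, l) ∪ h(d(b ∩ c ∩ c ∩ c ∩ j ∩ l ∪ h(b ∪ b ∪ l, c ∩ j ∩ l), d(d(b ∪ c, b ∪ c ∪ c), b ∩ b ∩ c ∩ j ∩ l)), b ∩ b ∪ b ∩ b ∩ b ∩ b ∪ c ∩ h(j, b) ∪ d(c ∩ j ∪ d(l, c), c ∩ j ∩ j ∪ d(j, l) ∪ j ∪ j ∪ l ∪ l) ∪ d(h(b, b), d(c, c)) ∪ h(c, j) ∪ h(j, b) ∩ j) ∪ j

Answer: c ∪ d(b, l) ∪ h(d(b ∩ c ∩ c ∩ c ∩ j ∩ l ∪ h(b ∪ b ∪ l, c ∩ j ∩ l), d(d(b ∪ c, b ∪ c ∪ c), b ∩ b ∩ c ∩ j ∩ l)), b ∩ b ∪ b ∩ b ∩ b ∩ b ∪ c ∩ h(j, b) ∪ d(c ∩ j ∪ d(l, c), c ∩ j ∩ j ∪ d(j, l) ∪ j ∪ j ∪ l ∪ l) ∪ d(h(b, b), d(c, c)) ∪ h(c, j) ∪ h(j, b) ∩ j) ∪ j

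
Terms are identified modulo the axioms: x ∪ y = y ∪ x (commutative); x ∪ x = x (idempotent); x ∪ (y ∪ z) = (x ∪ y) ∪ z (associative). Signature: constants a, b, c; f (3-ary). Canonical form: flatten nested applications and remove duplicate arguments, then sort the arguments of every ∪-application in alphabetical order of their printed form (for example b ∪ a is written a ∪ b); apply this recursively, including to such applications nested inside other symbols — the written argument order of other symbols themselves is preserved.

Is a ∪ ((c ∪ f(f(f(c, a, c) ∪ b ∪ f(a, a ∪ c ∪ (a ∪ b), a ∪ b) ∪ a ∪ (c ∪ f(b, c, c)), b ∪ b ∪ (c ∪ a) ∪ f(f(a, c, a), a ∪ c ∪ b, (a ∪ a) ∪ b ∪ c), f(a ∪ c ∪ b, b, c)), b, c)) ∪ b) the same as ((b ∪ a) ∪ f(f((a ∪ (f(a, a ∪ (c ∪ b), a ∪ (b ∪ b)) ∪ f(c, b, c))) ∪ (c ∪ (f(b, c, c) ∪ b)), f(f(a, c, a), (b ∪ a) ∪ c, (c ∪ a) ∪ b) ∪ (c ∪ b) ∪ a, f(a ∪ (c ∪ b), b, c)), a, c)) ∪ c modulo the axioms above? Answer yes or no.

Answer: no — a ∪ b ∪ c ∪ f(f(a ∪ b ∪ c ∪ f(a, a ∪ b ∪ c, a ∪ b) ∪ f(b, c, c) ∪ f(c, a, c), a ∪ b ∪ c ∪ f(f(a, c, a), a ∪ b ∪ c, a ∪ b ∪ c), f(a ∪ b ∪ c, b, c)), b, c) vs a ∪ b ∪ c ∪ f(f(a ∪ b ∪ c ∪ f(a, a ∪ b ∪ c, a ∪ b) ∪ f(b, c, c) ∪ f(c, b, c), a ∪ b ∪ c ∪ f(f(a, c, a), a ∪ b ∪ c, a ∪ b ∪ c), f(a ∪ b ∪ c, b, c)), a, c)

Derivation:
Left:  a ∪ ((c ∪ f(f(f(c, a, c) ∪ b ∪ f(a, a ∪ c ∪ (a ∪ b), a ∪ b) ∪ a ∪ (c ∪ f(b, c, c)), b ∪ b ∪ (c ∪ a) ∪ f(f(a, c, a), a ∪ c ∪ b, (a ∪ a) ∪ b ∪ c), f(a ∪ c ∪ b, b, c)), b, c)) ∪ b)
  Un-nest:  a ∪ c ∪ f(f(f(c, a, c) ∪ b ∪ f(a, a ∪ c ∪ (a ∪ b), a ∪ b) ∪ a ∪ (c ∪ f(b, c, c)), b ∪ b ∪ (c ∪ a) ∪ f(f(a, c, a), a ∪ c ∪ b, (a ∪ a) ∪ b ∪ c), f(a ∪ c ∪ b, b, c)), b, c) ∪ b
  Simplify inside:  f(f(f(c, a, c) ∪ b ∪ f(a, a ∪ c ∪ (a ∪ b), a ∪ b) ∪ a ∪ (c ∪ f(b, c, c)), b ∪ b ∪ (c ∪ a) ∪ f(f(a, c, a), a ∪ c ∪ b, (a ∪ a) ∪ b ∪ c), f(a ∪ c ∪ b, b, c)), b, c)  →  f(f(a ∪ b ∪ c ∪ f(a, a ∪ b ∪ c, a ∪ b) ∪ f(b, c, c) ∪ f(c, a, c), a ∪ b ∪ c ∪ f(f(a, c, a), a ∪ b ∪ c, a ∪ b ∪ c), f(a ∪ b ∪ c, b, c)), b, c)
  Sort:  a ∪ b ∪ c ∪ f(f(a ∪ b ∪ c ∪ f(a, a ∪ b ∪ c, a ∪ b) ∪ f(b, c, c) ∪ f(c, a, c), a ∪ b ∪ c ∪ f(f(a, c, a), a ∪ b ∪ c, a ∪ b ∪ c), f(a ∪ b ∪ c, b, c)), b, c)
Right:  ((b ∪ a) ∪ f(f((a ∪ (f(a, a ∪ (c ∪ b), a ∪ (b ∪ b)) ∪ f(c, b, c))) ∪ (c ∪ (f(b, c, c) ∪ b)), f(f(a, c, a), (b ∪ a) ∪ c, (c ∪ a) ∪ b) ∪ (c ∪ b) ∪ a, f(a ∪ (c ∪ b), b, c)), a, c)) ∪ c
  Un-nest:  b ∪ a ∪ f(f((a ∪ (f(a, a ∪ (c ∪ b), a ∪ (b ∪ b)) ∪ f(c, b, c))) ∪ (c ∪ (f(b, c, c) ∪ b)), f(f(a, c, a), (b ∪ a) ∪ c, (c ∪ a) ∪ b) ∪ (c ∪ b) ∪ a, f(a ∪ (c ∪ b), b, c)), a, c) ∪ c
  Inside:  f(f((a ∪ (f(a, a ∪ (c ∪ b), a ∪ (b ∪ b)) ∪ f(c, b, c))) ∪ (c ∪ (f(b, c, c) ∪ b)), f(f(a, c, a), (b ∪ a) ∪ c, (c ∪ a) ∪ b) ∪ (c ∪ b) ∪ a, f(a ∪ (c ∪ b), b, c)), a, c)  →  f(f(a ∪ b ∪ c ∪ f(a, a ∪ b ∪ c, a ∪ b) ∪ f(b, c, c) ∪ f(c, b, c), a ∪ b ∪ c ∪ f(f(a, c, a), a ∪ b ∪ c, a ∪ b ∪ c), f(a ∪ b ∪ c, b, c)), a, c)
  Order the arguments:  a ∪ b ∪ c ∪ f(f(a ∪ b ∪ c ∪ f(a, a ∪ b ∪ c, a ∪ b) ∪ f(b, c, c) ∪ f(c, b, c), a ∪ b ∪ c ∪ f(f(a, c, a), a ∪ b ∪ c, a ∪ b ∪ c), f(a ∪ b ∪ c, b, c)), a, c)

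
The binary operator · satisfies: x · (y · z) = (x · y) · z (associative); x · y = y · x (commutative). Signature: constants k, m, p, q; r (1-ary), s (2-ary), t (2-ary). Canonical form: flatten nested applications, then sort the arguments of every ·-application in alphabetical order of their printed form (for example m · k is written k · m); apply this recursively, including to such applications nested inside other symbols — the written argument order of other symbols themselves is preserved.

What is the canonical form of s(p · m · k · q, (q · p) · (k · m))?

Focus inside:  (q · p) · (k · m)
Flatten:  q · p · k · m
Sort arguments:  k · m · p · q
Put back:  s(k · m · p · q, k · m · p · q)

Answer: s(k · m · p · q, k · m · p · q)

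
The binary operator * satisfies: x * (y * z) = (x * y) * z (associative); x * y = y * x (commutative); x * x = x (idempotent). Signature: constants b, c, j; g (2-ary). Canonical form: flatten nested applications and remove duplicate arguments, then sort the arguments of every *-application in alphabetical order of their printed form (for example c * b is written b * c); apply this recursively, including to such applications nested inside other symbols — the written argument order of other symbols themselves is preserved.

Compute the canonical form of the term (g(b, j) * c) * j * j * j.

Flatten:  g(b, j) * c * j * j * j
Drop duplicates:  drop duplicate j, j
Sort arguments:  c * g(b, j) * j

Answer: c * g(b, j) * j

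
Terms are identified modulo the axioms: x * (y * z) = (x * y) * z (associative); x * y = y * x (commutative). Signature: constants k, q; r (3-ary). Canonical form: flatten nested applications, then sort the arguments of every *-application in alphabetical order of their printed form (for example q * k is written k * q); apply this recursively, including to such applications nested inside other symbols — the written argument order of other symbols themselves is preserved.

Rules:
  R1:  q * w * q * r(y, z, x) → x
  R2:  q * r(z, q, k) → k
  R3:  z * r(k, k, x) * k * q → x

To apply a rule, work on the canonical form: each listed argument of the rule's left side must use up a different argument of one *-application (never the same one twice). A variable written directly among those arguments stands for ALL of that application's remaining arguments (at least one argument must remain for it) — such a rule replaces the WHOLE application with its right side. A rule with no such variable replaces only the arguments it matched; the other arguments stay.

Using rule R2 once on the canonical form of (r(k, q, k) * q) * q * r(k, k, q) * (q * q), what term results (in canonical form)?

Answer: k * q * q * q * r(k, k, q)

Derivation:
Canonical form:  q * q * q * q * r(k, k, q) * r(k, q, k)
Apply R2:  consuming q, r(k, q, k);  z := k
Result:  k * q * q * q * r(k, k, q)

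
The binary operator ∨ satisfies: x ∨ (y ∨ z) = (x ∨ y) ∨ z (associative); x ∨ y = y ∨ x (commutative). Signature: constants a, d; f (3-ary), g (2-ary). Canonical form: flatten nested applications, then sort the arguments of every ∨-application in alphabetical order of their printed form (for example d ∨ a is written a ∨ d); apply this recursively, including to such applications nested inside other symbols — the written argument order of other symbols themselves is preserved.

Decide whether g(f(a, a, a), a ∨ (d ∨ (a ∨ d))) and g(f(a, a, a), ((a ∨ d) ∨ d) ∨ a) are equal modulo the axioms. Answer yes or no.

Left:  g(f(a, a, a), a ∨ (d ∨ (a ∨ d)))
  Descend into:  a ∨ (d ∨ (a ∨ d))
  Merge nested applications:  a ∨ d ∨ a ∨ d
  Sort arguments:  a ∨ a ∨ d ∨ d
  Reassemble:  g(f(a, a, a), a ∨ a ∨ d ∨ d)
Right:  g(f(a, a, a), ((a ∨ d) ∨ d) ∨ a)
  Work inside:  ((a ∨ d) ∨ d) ∨ a
  Flatten:  a ∨ d ∨ d ∨ a
  Order the arguments:  a ∨ a ∨ d ∨ d
  Reassemble:  g(f(a, a, a), a ∨ a ∨ d ∨ d)

Answer: yes — both canonical forms are g(f(a, a, a), a ∨ a ∨ d ∨ d)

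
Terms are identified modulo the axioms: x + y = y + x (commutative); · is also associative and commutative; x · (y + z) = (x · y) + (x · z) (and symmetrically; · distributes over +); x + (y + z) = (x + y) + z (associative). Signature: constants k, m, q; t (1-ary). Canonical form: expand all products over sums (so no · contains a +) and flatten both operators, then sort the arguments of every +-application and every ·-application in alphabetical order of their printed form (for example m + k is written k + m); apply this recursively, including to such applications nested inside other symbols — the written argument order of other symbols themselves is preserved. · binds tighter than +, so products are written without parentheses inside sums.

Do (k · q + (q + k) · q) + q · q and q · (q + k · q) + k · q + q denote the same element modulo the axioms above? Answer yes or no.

Answer: no — k · q + k · q + q · q + q · q vs k · q + k · q · q + q + q · q

Derivation:
Left:  (k · q + (q + k) · q) + q · q
  Distribute:  k · q + q · q + k · q + q · q
  Sort arguments:  k · q + k · q + q · q + q · q
Right:  q · (q + k · q) + k · q + q
  Expand:  q · q + k · q · q + k · q + q
  Order the arguments:  k · q + k · q · q + q + q · q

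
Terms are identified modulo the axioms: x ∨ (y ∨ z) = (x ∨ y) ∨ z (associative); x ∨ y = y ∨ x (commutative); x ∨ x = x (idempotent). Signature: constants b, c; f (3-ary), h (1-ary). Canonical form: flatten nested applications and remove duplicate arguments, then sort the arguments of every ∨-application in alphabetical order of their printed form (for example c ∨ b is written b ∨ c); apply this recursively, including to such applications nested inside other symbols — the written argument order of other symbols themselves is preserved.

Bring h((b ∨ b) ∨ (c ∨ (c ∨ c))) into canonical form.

Work inside:  (b ∨ b) ∨ (c ∨ (c ∨ c))
Flatten:  b ∨ b ∨ c ∨ c ∨ c
Idempotence:  drop duplicate b, c, c
Sort:  b ∨ c
Rebuild:  h(b ∨ c)

Answer: h(b ∨ c)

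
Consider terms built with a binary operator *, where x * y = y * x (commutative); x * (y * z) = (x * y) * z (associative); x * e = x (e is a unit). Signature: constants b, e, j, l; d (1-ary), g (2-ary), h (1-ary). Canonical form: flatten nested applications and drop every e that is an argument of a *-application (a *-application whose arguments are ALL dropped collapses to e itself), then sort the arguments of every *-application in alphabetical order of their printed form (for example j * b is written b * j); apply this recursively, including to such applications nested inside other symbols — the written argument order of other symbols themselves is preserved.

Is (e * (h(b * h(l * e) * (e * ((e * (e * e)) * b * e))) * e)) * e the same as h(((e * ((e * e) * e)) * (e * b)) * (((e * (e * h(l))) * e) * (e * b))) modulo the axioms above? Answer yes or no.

Answer: yes — both canonical forms are h(b * b * h(l))

Derivation:
Left:  (e * (h(b * h(l * e) * (e * ((e * (e * e)) * b * e))) * e)) * e
  Un-nest:  e * h(b * h(l * e) * (e * ((e * (e * e)) * b * e))) * e * e
  Simplify inside:  h(b * h(l * e) * (e * ((e * (e * e)) * b * e)))  →  h(b * b * h(l))
  Units out:  drop e (×3)
  Order the arguments:  h(b * b * h(l))
Right:  h(((e * ((e * e) * e)) * (e * b)) * (((e * (e * h(l))) * e) * (e * b)))
  Descend into:  ((e * ((e * e) * e)) * (e * b)) * (((e * (e * h(l))) * e) * (e * b))
  Merge nested applications:  e * e * e * e * e * b * e * e * h(l) * e * e * b
  Drop the unit:  drop e (×9)
  Sort:  b * b * h(l)
  Reassemble:  h(b * b * h(l))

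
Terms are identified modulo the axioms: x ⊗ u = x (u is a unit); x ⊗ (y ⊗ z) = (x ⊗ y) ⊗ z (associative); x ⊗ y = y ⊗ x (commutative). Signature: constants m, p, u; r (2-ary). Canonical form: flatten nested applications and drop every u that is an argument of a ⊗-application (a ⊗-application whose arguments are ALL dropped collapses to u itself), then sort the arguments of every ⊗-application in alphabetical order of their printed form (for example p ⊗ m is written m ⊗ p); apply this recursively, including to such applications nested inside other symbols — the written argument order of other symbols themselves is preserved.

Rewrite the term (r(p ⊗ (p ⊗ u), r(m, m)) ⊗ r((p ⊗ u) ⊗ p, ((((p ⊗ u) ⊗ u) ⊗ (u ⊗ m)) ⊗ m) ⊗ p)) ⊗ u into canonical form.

Answer: r(p ⊗ p, m ⊗ m ⊗ p ⊗ p) ⊗ r(p ⊗ p, r(m, m))

Derivation:
Merge nested applications:  r(p ⊗ (p ⊗ u), r(m, m)) ⊗ r((p ⊗ u) ⊗ p, ((((p ⊗ u) ⊗ u) ⊗ (u ⊗ m)) ⊗ m) ⊗ p) ⊗ u
Canonicalize subterm:  r(p ⊗ (p ⊗ u), r(m, m))  →  r(p ⊗ p, r(m, m))
Simplify inside:  r((p ⊗ u) ⊗ p, ((((p ⊗ u) ⊗ u) ⊗ (u ⊗ m)) ⊗ m) ⊗ p)  →  r(p ⊗ p, m ⊗ m ⊗ p ⊗ p)
Units out:  drop u
Sort:  r(p ⊗ p, m ⊗ m ⊗ p ⊗ p) ⊗ r(p ⊗ p, r(m, m))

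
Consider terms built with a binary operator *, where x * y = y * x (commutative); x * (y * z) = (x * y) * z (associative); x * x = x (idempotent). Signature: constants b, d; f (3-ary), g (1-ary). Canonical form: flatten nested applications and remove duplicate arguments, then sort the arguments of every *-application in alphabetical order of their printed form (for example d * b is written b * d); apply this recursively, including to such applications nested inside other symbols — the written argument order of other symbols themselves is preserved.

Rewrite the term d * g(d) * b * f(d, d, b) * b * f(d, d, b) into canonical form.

Drop duplicates:  drop duplicate b, f(d, d, b)
Sort arguments:  b * d * f(d, d, b) * g(d)

Answer: b * d * f(d, d, b) * g(d)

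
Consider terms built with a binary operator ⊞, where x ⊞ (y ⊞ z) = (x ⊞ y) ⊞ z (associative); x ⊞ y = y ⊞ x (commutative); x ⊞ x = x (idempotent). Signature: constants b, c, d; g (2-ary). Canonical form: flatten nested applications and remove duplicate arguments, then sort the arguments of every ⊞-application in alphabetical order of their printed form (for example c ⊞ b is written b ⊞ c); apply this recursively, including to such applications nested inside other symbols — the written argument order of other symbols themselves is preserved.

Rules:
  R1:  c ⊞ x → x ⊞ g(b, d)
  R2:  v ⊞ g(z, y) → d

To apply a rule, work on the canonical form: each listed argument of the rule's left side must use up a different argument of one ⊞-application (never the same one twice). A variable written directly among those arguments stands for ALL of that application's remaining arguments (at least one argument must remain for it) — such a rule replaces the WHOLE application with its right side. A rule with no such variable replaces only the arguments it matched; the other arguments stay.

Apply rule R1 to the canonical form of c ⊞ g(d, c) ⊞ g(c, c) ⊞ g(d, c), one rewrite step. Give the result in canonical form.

Canonical form:  c ⊞ g(c, c) ⊞ g(d, c)
R1 matches:  uses c;  x := g(c, c) ⊞ g(d, c)
Every leftover argument binds to the variable; the entire application is replaced.
New term:  g(b, d) ⊞ g(c, c) ⊞ g(d, c)

Answer: g(b, d) ⊞ g(c, c) ⊞ g(d, c)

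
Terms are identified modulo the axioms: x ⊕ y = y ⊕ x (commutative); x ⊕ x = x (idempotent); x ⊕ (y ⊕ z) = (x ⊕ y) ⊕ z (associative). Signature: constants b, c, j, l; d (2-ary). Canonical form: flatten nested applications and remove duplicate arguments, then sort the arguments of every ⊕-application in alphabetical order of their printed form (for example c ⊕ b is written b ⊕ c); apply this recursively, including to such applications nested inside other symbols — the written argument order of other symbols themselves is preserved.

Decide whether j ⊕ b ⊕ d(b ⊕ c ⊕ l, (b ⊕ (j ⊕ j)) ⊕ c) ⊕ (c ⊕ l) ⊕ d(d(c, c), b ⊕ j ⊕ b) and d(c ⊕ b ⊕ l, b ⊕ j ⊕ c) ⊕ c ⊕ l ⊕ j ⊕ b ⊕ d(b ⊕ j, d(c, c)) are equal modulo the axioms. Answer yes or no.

Left:  j ⊕ b ⊕ d(b ⊕ c ⊕ l, (b ⊕ (j ⊕ j)) ⊕ c) ⊕ (c ⊕ l) ⊕ d(d(c, c), b ⊕ j ⊕ b)
  Merge nested applications:  j ⊕ b ⊕ d(b ⊕ c ⊕ l, (b ⊕ (j ⊕ j)) ⊕ c) ⊕ c ⊕ l ⊕ d(d(c, c), b ⊕ j ⊕ b)
  Inside:  d(b ⊕ c ⊕ l, (b ⊕ (j ⊕ j)) ⊕ c)  →  d(b ⊕ c ⊕ l, b ⊕ c ⊕ j)
  Inside:  d(d(c, c), b ⊕ j ⊕ b)  →  d(d(c, c), b ⊕ j)
  Sort:  b ⊕ c ⊕ d(b ⊕ c ⊕ l, b ⊕ c ⊕ j) ⊕ d(d(c, c), b ⊕ j) ⊕ j ⊕ l
Right:  d(c ⊕ b ⊕ l, b ⊕ j ⊕ c) ⊕ c ⊕ l ⊕ j ⊕ b ⊕ d(b ⊕ j, d(c, c))
  Inside:  d(c ⊕ b ⊕ l, b ⊕ j ⊕ c)  →  d(b ⊕ c ⊕ l, b ⊕ c ⊕ j)
  Sort arguments:  b ⊕ c ⊕ d(b ⊕ c ⊕ l, b ⊕ c ⊕ j) ⊕ d(b ⊕ j, d(c, c)) ⊕ j ⊕ l

Answer: no — b ⊕ c ⊕ d(b ⊕ c ⊕ l, b ⊕ c ⊕ j) ⊕ d(d(c, c), b ⊕ j) ⊕ j ⊕ l vs b ⊕ c ⊕ d(b ⊕ c ⊕ l, b ⊕ c ⊕ j) ⊕ d(b ⊕ j, d(c, c)) ⊕ j ⊕ l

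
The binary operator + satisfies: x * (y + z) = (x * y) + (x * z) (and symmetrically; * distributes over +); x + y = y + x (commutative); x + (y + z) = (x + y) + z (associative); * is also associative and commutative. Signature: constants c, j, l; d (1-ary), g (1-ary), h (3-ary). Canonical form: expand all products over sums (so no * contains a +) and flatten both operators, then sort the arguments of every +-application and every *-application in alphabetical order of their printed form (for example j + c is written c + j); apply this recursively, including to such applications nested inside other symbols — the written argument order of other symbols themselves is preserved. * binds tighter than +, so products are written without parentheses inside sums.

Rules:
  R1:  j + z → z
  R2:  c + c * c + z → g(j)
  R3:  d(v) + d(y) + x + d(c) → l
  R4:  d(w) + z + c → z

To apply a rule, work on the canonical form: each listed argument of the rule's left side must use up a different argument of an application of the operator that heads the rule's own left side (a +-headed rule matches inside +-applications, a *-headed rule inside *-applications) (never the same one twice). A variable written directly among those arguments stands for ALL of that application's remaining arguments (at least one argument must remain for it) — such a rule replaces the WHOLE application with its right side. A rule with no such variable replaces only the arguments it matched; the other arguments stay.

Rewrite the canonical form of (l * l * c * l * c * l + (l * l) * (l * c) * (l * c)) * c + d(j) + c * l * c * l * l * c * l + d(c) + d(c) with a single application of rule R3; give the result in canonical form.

Answer: l

Derivation:
Canonical form:  c * c * c * l * l * l * l + c * c * c * l * l * l * l + c * c * c * l * l * l * l + d(c) + d(c) + d(j)
R3 matches:  uses d(c), d(c), d(j);  v := c, x := c * c * c * l * l * l * l + c * c * c * l * l * l * l + c * c * c * l * l * l * l, y := j
Every leftover argument binds to the variable; the entire application is replaced.
Giving:  l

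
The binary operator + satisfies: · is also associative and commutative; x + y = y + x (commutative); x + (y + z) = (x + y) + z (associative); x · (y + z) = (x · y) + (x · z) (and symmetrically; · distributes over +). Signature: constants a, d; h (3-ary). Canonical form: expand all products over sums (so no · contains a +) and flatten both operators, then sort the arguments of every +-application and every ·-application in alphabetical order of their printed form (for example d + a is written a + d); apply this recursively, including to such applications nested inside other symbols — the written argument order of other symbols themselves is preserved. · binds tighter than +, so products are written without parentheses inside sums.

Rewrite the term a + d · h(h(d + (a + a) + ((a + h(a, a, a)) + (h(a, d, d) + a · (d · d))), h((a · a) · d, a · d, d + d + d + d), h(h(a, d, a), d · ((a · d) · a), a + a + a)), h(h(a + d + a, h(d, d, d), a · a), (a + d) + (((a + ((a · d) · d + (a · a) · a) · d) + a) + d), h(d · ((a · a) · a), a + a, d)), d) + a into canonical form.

Expand:  a + d · h(h(a + a + a + a · d · d + d + h(a, a, a) + h(a, d, d), h(a · a · d, a · d, d + d + d + d), h(h(a, d, a), a · a · d · d, a + a + a)), h(h(a + a + d, h(d, d, d), a · a), a + a + a + a · a · a · d + a · d · d · d + d + d, h(a · a · a · d, a + a, d)), d) + a
Sort:  a + a + d · h(h(a + a + a + a · d · d + d + h(a, a, a) + h(a, d, d), h(a · a · d, a · d, d + d + d + d), h(h(a, d, a), a · a · d · d, a + a + a)), h(h(a + a + d, h(d, d, d), a · a), a + a + a + a · a · a · d + a · d · d · d + d + d, h(a · a · a · d, a + a, d)), d)

Answer: a + a + d · h(h(a + a + a + a · d · d + d + h(a, a, a) + h(a, d, d), h(a · a · d, a · d, d + d + d + d), h(h(a, d, a), a · a · d · d, a + a + a)), h(h(a + a + d, h(d, d, d), a · a), a + a + a + a · a · a · d + a · d · d · d + d + d, h(a · a · a · d, a + a, d)), d)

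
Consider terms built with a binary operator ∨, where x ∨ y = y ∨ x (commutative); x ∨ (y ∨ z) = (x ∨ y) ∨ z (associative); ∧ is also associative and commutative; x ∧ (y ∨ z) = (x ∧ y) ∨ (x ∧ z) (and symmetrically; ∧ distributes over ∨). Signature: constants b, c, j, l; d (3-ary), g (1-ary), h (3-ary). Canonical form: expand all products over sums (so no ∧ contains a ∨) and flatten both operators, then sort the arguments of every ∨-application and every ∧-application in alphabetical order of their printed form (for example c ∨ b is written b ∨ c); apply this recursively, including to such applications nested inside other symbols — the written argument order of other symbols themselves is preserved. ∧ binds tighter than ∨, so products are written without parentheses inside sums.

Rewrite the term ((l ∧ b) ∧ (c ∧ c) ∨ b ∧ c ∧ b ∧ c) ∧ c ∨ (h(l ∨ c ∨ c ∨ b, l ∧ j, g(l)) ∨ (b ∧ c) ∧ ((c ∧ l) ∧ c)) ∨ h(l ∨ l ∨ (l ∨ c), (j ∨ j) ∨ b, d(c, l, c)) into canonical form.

Distribute:  b ∧ c ∧ c ∧ c ∧ l ∨ b ∧ b ∧ c ∧ c ∧ c ∨ h(b ∨ c ∨ c ∨ l, j ∧ l, g(l)) ∨ b ∧ c ∧ c ∧ c ∧ l ∨ h(c ∨ l ∨ l ∨ l, b ∨ j ∨ j, d(c, l, c))
Sort arguments:  b ∧ b ∧ c ∧ c ∧ c ∨ b ∧ c ∧ c ∧ c ∧ l ∨ b ∧ c ∧ c ∧ c ∧ l ∨ h(b ∨ c ∨ c ∨ l, j ∧ l, g(l)) ∨ h(c ∨ l ∨ l ∨ l, b ∨ j ∨ j, d(c, l, c))

Answer: b ∧ b ∧ c ∧ c ∧ c ∨ b ∧ c ∧ c ∧ c ∧ l ∨ b ∧ c ∧ c ∧ c ∧ l ∨ h(b ∨ c ∨ c ∨ l, j ∧ l, g(l)) ∨ h(c ∨ l ∨ l ∨ l, b ∨ j ∨ j, d(c, l, c))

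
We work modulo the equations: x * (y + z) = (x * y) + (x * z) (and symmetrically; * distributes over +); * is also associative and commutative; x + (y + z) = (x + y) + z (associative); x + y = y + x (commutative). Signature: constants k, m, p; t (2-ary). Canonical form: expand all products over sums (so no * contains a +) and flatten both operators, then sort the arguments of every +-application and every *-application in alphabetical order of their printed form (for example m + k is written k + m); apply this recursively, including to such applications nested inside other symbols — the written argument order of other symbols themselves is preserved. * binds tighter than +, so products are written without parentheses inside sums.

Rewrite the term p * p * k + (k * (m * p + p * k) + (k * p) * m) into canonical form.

Answer: k * k * p + k * m * p + k * m * p + k * p * p

Derivation:
Expand:  k * p * p + k * m * p + k * k * p + k * m * p
Sort:  k * k * p + k * m * p + k * m * p + k * p * p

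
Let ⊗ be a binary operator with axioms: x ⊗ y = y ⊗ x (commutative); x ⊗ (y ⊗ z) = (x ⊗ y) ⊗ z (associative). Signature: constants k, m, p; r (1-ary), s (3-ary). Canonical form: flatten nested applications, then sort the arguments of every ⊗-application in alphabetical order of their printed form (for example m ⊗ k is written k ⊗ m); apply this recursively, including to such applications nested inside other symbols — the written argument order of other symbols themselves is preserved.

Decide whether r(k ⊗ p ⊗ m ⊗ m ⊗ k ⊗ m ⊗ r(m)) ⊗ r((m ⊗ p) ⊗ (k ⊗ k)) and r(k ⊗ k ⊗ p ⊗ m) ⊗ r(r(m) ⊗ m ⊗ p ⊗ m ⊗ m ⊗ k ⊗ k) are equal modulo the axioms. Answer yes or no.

Answer: yes — both canonical forms are r(k ⊗ k ⊗ m ⊗ m ⊗ m ⊗ p ⊗ r(m)) ⊗ r(k ⊗ k ⊗ m ⊗ p)

Derivation:
Left:  r(k ⊗ p ⊗ m ⊗ m ⊗ k ⊗ m ⊗ r(m)) ⊗ r((m ⊗ p) ⊗ (k ⊗ k))
  Canonicalize subterm:  r(k ⊗ p ⊗ m ⊗ m ⊗ k ⊗ m ⊗ r(m))  →  r(k ⊗ k ⊗ m ⊗ m ⊗ m ⊗ p ⊗ r(m))
  Simplify inside:  r((m ⊗ p) ⊗ (k ⊗ k))  →  r(k ⊗ k ⊗ m ⊗ p)
  Sort:  r(k ⊗ k ⊗ m ⊗ m ⊗ m ⊗ p ⊗ r(m)) ⊗ r(k ⊗ k ⊗ m ⊗ p)
Right:  r(k ⊗ k ⊗ p ⊗ m) ⊗ r(r(m) ⊗ m ⊗ p ⊗ m ⊗ m ⊗ k ⊗ k)
  Inside:  r(k ⊗ k ⊗ p ⊗ m)  →  r(k ⊗ k ⊗ m ⊗ p)
  Simplify inside:  r(r(m) ⊗ m ⊗ p ⊗ m ⊗ m ⊗ k ⊗ k)  →  r(k ⊗ k ⊗ m ⊗ m ⊗ m ⊗ p ⊗ r(m))
  Order the arguments:  r(k ⊗ k ⊗ m ⊗ m ⊗ m ⊗ p ⊗ r(m)) ⊗ r(k ⊗ k ⊗ m ⊗ p)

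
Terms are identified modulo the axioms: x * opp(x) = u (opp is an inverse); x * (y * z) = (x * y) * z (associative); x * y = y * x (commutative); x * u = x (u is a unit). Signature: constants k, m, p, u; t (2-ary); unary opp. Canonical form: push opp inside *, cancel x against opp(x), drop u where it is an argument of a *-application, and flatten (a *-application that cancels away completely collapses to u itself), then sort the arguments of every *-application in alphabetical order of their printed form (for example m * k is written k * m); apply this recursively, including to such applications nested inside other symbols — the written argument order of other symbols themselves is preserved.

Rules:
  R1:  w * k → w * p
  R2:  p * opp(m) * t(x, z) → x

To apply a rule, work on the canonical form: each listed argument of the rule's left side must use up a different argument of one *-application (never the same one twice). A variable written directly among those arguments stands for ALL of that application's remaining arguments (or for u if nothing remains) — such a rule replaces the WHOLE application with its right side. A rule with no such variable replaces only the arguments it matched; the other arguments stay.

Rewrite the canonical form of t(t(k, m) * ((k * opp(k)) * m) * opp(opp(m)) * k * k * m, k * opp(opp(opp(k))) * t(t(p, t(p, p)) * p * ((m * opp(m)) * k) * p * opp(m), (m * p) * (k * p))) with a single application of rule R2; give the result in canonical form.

Answer: t(k * k * m * m * m * t(k, m), t(k * p * p, k * m * p * p))

Derivation:
Canonical form:  t(k * k * m * m * m * t(k, m), t(k * opp(m) * p * p * t(p, t(p, p)), k * m * p * p))
Match R2:  consume opp(m), p, t(p, t(p, p));  x := p, z := t(p, p)
Giving:  t(k * k * m * m * m * t(k, m), t(k * p * p, k * m * p * p))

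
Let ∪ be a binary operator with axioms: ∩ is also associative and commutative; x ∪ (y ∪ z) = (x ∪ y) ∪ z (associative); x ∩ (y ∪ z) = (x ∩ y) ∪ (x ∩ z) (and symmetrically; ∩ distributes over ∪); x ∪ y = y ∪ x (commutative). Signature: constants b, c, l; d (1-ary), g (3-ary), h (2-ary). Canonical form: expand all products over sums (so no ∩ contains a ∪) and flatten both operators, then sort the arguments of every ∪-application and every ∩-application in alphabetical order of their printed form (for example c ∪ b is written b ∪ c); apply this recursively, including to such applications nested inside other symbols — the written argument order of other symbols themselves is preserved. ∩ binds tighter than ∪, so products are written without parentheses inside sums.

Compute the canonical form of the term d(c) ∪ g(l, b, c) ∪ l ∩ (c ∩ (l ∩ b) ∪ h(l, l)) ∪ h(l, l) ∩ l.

Answer: b ∩ c ∩ l ∩ l ∪ d(c) ∪ g(l, b, c) ∪ h(l, l) ∩ l ∪ h(l, l) ∩ l

Derivation:
Distribute:  d(c) ∪ g(l, b, c) ∪ b ∩ c ∩ l ∩ l ∪ h(l, l) ∩ l ∪ h(l, l) ∩ l
Sort:  b ∩ c ∩ l ∩ l ∪ d(c) ∪ g(l, b, c) ∪ h(l, l) ∩ l ∪ h(l, l) ∩ l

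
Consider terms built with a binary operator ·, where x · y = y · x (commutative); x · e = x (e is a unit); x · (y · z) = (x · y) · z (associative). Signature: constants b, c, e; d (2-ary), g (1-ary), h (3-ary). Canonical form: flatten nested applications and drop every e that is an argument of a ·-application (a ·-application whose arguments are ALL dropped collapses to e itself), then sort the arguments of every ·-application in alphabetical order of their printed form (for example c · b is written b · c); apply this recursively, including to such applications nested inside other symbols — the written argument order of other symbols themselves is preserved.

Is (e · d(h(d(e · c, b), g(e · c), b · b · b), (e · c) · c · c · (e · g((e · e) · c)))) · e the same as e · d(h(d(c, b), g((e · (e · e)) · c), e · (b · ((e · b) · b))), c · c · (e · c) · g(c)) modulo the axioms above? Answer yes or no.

Answer: yes — both canonical forms are d(h(d(c, b), g(c), b · b · b), c · c · c · g(c))

Derivation:
Left:  (e · d(h(d(e · c, b), g(e · c), b · b · b), (e · c) · c · c · (e · g((e · e) · c)))) · e
  Flatten:  e · d(h(d(e · c, b), g(e · c), b · b · b), (e · c) · c · c · (e · g((e · e) · c))) · e
  Simplify inside:  d(h(d(e · c, b), g(e · c), b · b · b), (e · c) · c · c · (e · g((e · e) · c)))  →  d(h(d(c, b), g(c), b · b · b), c · c · c · g(c))
  Drop the unit:  drop e (×2)
  Sort arguments:  d(h(d(c, b), g(c), b · b · b), c · c · c · g(c))
Right:  e · d(h(d(c, b), g((e · (e · e)) · c), e · (b · ((e · b) · b))), c · c · (e · c) · g(c))
  Canonicalize subterm:  d(h(d(c, b), g((e · (e · e)) · c), e · (b · ((e · b) · b))), c · c · (e · c) · g(c))  →  d(h(d(c, b), g(c), b · b · b), c · c · c · g(c))
  Units out:  drop e
  Sort arguments:  d(h(d(c, b), g(c), b · b · b), c · c · c · g(c))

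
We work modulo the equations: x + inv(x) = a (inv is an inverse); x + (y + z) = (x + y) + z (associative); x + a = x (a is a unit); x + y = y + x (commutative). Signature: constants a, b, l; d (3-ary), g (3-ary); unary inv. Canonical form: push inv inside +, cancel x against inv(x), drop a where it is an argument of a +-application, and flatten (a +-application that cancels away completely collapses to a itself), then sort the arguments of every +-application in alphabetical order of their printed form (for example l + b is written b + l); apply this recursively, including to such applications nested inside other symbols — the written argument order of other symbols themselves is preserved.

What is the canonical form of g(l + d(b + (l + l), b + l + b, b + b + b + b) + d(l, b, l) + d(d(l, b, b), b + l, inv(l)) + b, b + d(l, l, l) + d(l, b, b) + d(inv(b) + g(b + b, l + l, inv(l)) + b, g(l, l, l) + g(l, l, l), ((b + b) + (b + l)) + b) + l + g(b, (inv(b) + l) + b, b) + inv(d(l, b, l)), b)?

Descend into:  b + d(l, l, l) + d(l, b, b) + d(inv(b) + g(b + b, l + l, inv(l)) + b, g(l, l, l) + g(l, l, l), ((b + b) + (b + l)) + b) + l + g(b, (inv(b) + l) + b, b) + inv(d(l, b, l))
Collect terms:  b + d(l, l, l) + d(l, b, b) + d(g(b + b, l + l, inv(l)), g(l, l, l) + g(l, l, l), b + b + b + b + l) + l + g(b, l, b) + inv(d(l, b, l))
Order the arguments:  b + d(g(b + b, l + l, inv(l)), g(l, l, l) + g(l, l, l), b + b + b + b + l) + d(l, b, b) + d(l, l, l) + g(b, l, b) + inv(d(l, b, l)) + l
Reassemble:  g(b + d(b + l + l, b + b + l, b + b + b + b) + d(d(l, b, b), b + l, inv(l)) + d(l, b, l) + l, b + d(g(b + b, l + l, inv(l)), g(l, l, l) + g(l, l, l), b + b + b + b + l) + d(l, b, b) + d(l, l, l) + g(b, l, b) + inv(d(l, b, l)) + l, b)

Answer: g(b + d(b + l + l, b + b + l, b + b + b + b) + d(d(l, b, b), b + l, inv(l)) + d(l, b, l) + l, b + d(g(b + b, l + l, inv(l)), g(l, l, l) + g(l, l, l), b + b + b + b + l) + d(l, b, b) + d(l, l, l) + g(b, l, b) + inv(d(l, b, l)) + l, b)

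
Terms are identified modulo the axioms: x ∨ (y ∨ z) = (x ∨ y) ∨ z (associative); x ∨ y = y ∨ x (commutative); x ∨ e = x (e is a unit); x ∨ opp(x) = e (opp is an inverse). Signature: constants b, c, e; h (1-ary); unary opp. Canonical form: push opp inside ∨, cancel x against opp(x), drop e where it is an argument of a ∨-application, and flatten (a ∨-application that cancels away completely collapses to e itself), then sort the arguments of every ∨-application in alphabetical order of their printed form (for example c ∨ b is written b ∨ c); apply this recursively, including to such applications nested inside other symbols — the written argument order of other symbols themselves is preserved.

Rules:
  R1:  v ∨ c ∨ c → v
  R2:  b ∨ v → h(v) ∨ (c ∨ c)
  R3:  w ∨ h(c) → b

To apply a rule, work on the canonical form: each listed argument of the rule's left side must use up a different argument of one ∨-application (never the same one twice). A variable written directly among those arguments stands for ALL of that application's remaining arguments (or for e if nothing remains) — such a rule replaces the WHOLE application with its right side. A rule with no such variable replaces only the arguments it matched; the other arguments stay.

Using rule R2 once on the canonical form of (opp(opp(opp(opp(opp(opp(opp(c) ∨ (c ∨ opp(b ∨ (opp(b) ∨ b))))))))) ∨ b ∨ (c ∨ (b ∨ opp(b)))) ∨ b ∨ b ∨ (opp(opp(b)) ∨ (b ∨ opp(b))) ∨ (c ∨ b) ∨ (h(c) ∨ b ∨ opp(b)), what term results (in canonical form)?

Canonical form:  b ∨ b ∨ b ∨ b ∨ c ∨ c ∨ h(c)
Apply R2:  consuming b;  v := b ∨ b ∨ b ∨ c ∨ c ∨ h(c)
The extension variable absorbs all remaining arguments, so the whole application is rewritten.
Giving:  c ∨ c ∨ h(b ∨ b ∨ b ∨ c ∨ c ∨ h(c))

Answer: c ∨ c ∨ h(b ∨ b ∨ b ∨ c ∨ c ∨ h(c))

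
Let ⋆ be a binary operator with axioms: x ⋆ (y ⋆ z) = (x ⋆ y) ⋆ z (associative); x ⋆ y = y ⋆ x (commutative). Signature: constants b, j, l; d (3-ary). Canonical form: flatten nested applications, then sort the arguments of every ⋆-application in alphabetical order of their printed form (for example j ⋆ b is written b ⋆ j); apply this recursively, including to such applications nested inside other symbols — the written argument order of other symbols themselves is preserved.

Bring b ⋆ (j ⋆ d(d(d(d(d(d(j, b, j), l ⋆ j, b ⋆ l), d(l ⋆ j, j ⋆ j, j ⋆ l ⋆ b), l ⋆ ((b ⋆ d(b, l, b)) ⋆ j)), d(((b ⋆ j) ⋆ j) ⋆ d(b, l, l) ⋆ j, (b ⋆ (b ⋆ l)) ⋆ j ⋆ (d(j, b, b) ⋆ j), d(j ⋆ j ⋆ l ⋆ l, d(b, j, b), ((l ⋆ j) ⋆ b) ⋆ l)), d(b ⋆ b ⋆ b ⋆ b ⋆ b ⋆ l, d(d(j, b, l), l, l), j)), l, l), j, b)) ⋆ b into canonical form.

Un-nest:  b ⋆ j ⋆ d(d(d(d(d(d(j, b, j), l ⋆ j, b ⋆ l), d(l ⋆ j, j ⋆ j, j ⋆ l ⋆ b), l ⋆ ((b ⋆ d(b, l, b)) ⋆ j)), d(((b ⋆ j) ⋆ j) ⋆ d(b, l, l) ⋆ j, (b ⋆ (b ⋆ l)) ⋆ j ⋆ (d(j, b, b) ⋆ j), d(j ⋆ j ⋆ l ⋆ l, d(b, j, b), ((l ⋆ j) ⋆ b) ⋆ l)), d(b ⋆ b ⋆ b ⋆ b ⋆ b ⋆ l, d(d(j, b, l), l, l), j)), l, l), j, b) ⋆ b
Simplify inside:  d(d(d(d(d(d(j, b, j), l ⋆ j, b ⋆ l), d(l ⋆ j, j ⋆ j, j ⋆ l ⋆ b), l ⋆ ((b ⋆ d(b, l, b)) ⋆ j)), d(((b ⋆ j) ⋆ j) ⋆ d(b, l, l) ⋆ j, (b ⋆ (b ⋆ l)) ⋆ j ⋆ (d(j, b, b) ⋆ j), d(j ⋆ j ⋆ l ⋆ l, d(b, j, b), ((l ⋆ j) ⋆ b) ⋆ l)), d(b ⋆ b ⋆ b ⋆ b ⋆ b ⋆ l, d(d(j, b, l), l, l), j)), l, l), j, b)  →  d(d(d(d(d(d(j, b, j), j ⋆ l, b ⋆ l), d(j ⋆ l, j ⋆ j, b ⋆ j ⋆ l), b ⋆ d(b, l, b) ⋆ j ⋆ l), d(b ⋆ d(b, l, l) ⋆ j ⋆ j ⋆ j, b ⋆ b ⋆ d(j, b, b) ⋆ j ⋆ j ⋆ l, d(j ⋆ j ⋆ l ⋆ l, d(b, j, b), b ⋆ j ⋆ l ⋆ l)), d(b ⋆ b ⋆ b ⋆ b ⋆ b ⋆ l, d(d(j, b, l), l, l), j)), l, l), j, b)
Sort arguments:  b ⋆ b ⋆ d(d(d(d(d(d(j, b, j), j ⋆ l, b ⋆ l), d(j ⋆ l, j ⋆ j, b ⋆ j ⋆ l), b ⋆ d(b, l, b) ⋆ j ⋆ l), d(b ⋆ d(b, l, l) ⋆ j ⋆ j ⋆ j, b ⋆ b ⋆ d(j, b, b) ⋆ j ⋆ j ⋆ l, d(j ⋆ j ⋆ l ⋆ l, d(b, j, b), b ⋆ j ⋆ l ⋆ l)), d(b ⋆ b ⋆ b ⋆ b ⋆ b ⋆ l, d(d(j, b, l), l, l), j)), l, l), j, b) ⋆ j

Answer: b ⋆ b ⋆ d(d(d(d(d(d(j, b, j), j ⋆ l, b ⋆ l), d(j ⋆ l, j ⋆ j, b ⋆ j ⋆ l), b ⋆ d(b, l, b) ⋆ j ⋆ l), d(b ⋆ d(b, l, l) ⋆ j ⋆ j ⋆ j, b ⋆ b ⋆ d(j, b, b) ⋆ j ⋆ j ⋆ l, d(j ⋆ j ⋆ l ⋆ l, d(b, j, b), b ⋆ j ⋆ l ⋆ l)), d(b ⋆ b ⋆ b ⋆ b ⋆ b ⋆ l, d(d(j, b, l), l, l), j)), l, l), j, b) ⋆ j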